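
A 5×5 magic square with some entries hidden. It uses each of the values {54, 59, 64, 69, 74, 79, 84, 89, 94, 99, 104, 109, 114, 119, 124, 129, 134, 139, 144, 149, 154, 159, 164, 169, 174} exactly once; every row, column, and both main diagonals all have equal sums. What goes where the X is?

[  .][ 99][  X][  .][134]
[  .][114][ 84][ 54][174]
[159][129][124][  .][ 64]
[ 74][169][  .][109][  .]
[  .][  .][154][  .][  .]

The 25 entries sum to 2850, so each line sums to 2850/5 = 570.
Row 2: 114 + 84 + 54 + 174 + ? = 570, so (2,1) = 144.
The remaining cell in row 3 is (3,4) = 570 − 476 = 94.
Column 2 needs 570; the known cells sum to 511, so (5,2) = 59.
The remaining cell in anti-diagonal is (5,1) = 570 − 481 = 89.
Using column 1: 144 + 159 + 74 + 89 + ? → (1,1) = 570 − 466 = 104.
The remaining cell in main diagonal is (5,5) = 570 − 451 = 119.
From row 5, 570 − (89 + 59 + 154 + 119) gives (5,4) = 149.
The remaining cell in column 4 is (1,4) = 570 − 406 = 164.
Column 5 needs 570; the known cells sum to 491, so (4,5) = 79.
Row 1 must total 570; the given cells sum to 501, so (1,3) = 69.

69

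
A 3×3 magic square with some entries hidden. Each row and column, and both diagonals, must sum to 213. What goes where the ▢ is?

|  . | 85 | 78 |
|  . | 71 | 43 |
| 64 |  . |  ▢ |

The remaining cell in row 1 is (1,1) = 213 − 163 = 50.
Row 2: 71 + 43 + ? = 213, so (2,1) = 99.
The remaining cell in column 2 is (3,2) = 213 − 156 = 57.
Column 3 needs 213; the known cells sum to 121, so (3,3) = 92.

92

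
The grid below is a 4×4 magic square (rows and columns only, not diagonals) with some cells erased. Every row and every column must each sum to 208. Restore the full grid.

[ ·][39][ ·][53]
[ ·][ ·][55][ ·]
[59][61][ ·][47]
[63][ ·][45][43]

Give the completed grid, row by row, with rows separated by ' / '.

From row 3, 208 − (59 + 61 + 47) gives (3,3) = 41.
The remaining cell in row 4 is (4,2) = 208 − 151 = 57.
Column 2 needs 208; the known cells sum to 157, so (2,2) = 51.
Column 3 needs 208; the known cells sum to 141, so (1,3) = 67.
Using column 4: 53 + 47 + 43 + ? → (2,4) = 208 − 143 = 65.
Row 1 must total 208; the given cells sum to 159, so (1,1) = 49.
From row 2, 208 − (51 + 55 + 65) gives (2,1) = 37.

49 39 67 53 / 37 51 55 65 / 59 61 41 47 / 63 57 45 43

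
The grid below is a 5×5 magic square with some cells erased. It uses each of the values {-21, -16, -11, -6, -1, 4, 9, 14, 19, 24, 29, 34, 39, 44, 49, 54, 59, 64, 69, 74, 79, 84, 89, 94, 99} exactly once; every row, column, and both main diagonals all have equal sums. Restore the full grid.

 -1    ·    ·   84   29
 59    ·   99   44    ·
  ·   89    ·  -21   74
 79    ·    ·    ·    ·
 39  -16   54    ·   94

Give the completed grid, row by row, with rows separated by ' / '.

-1 69 14 84 29 / 59 4 99 44 -11 / 19 89 34 -21 74 / 79 49 -6 64 9 / 39 -16 54 24 94

The 25 entries sum to 975, so each line sums to 975/5 = 195.
Using row 5: 39 + (-16) + 54 + 94 + ? → (5,4) = 195 − 171 = 24.
Column 1: -1 + 59 + 79 + 39 + ? = 195, so (3,1) = 19.
Column 4 needs 195; the known cells sum to 131, so (4,4) = 64.
Row 3 needs 195; the known cells sum to 161, so (3,3) = 34.
Main diagonal: -1 + 34 + 64 + 94 + ? = 195, so (2,2) = 4.
From anti-diagonal, 195 − (29 + 44 + 34 + 39) gives (4,2) = 49.
Using row 2: 59 + 4 + 99 + 44 + ? → (2,5) = 195 − 206 = -11.
From column 2, 195 − (4 + 89 + 49 + (-16)) gives (1,2) = 69.
Using column 5: 29 + (-11) + 74 + 94 + ? → (4,5) = 195 − 186 = 9.
The remaining cell in row 1 is (1,3) = 195 − 181 = 14.
Using row 4: 79 + 49 + 64 + 9 + ? → (4,3) = 195 − 201 = -6.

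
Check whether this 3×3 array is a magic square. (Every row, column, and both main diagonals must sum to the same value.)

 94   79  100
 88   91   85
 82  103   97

No — column 1 sums to 264 but main diagonal sums to 282.

Row 1: 94 + 79 + 100 = 273.
Row 2: 88 + 91 + 85 = 264.
Row 3: 82 + 103 + 97 = 282.
Column 1: 94 + 88 + 82 = 264.
Column 2: 79 + 91 + 103 = 273.
Column 3: 100 + 85 + 97 = 282.
Main diagonal: 94 + 91 + 97 = 282.
Anti-diagonal: 100 + 91 + 82 = 273.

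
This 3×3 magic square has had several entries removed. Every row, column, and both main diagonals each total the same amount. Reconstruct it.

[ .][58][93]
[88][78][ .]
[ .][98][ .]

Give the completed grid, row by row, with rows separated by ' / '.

Column 2 is already complete: 58 + 78 + 98 = 234, so that is the magic constant.
Row 1 needs 234; the known cells sum to 151, so (1,1) = 83.
Row 2 must total 234; the given cells sum to 166, so (2,3) = 68.
Column 1 needs 234; the known cells sum to 171, so (3,1) = 63.
From column 3, 234 − (93 + 68) gives (3,3) = 73.

83 58 93 / 88 78 68 / 63 98 73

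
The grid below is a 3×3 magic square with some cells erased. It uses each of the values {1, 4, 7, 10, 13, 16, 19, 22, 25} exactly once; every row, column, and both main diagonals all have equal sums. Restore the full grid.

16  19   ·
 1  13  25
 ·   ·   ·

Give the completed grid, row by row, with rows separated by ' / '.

The 9 entries sum to 117, so each line sums to 117/3 = 39.
Row 1 needs 39; the known cells sum to 35, so (1,3) = 4.
Using column 1: 16 + 1 + ? → (3,1) = 39 − 17 = 22.
Column 2 must total 39; the given cells sum to 32, so (3,2) = 7.
Column 3 needs 39; the known cells sum to 29, so (3,3) = 10.

16 19 4 / 1 13 25 / 22 7 10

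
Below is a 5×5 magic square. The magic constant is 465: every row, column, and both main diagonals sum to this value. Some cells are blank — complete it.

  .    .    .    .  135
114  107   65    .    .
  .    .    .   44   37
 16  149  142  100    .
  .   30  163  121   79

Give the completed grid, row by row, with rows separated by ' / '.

93 51 9 177 135 / 114 107 65 23 156 / 170 128 86 44 37 / 16 149 142 100 58 / 72 30 163 121 79

The remaining cell in row 4 is (4,5) = 465 − 407 = 58.
Row 5 needs 465; the known cells sum to 393, so (5,1) = 72.
Using column 5: 135 + 37 + 58 + 79 + ? → (2,5) = 465 − 309 = 156.
The remaining cell in row 2 is (2,4) = 465 − 442 = 23.
Using column 4: 23 + 44 + 100 + 121 + ? → (1,4) = 465 − 288 = 177.
Using anti-diagonal: 135 + 23 + 149 + 72 + ? → (3,3) = 465 − 379 = 86.
From column 3, 465 − (65 + 86 + 142 + 163) gives (1,3) = 9.
Main diagonal needs 465; the known cells sum to 372, so (1,1) = 93.
The remaining cell in row 1 is (1,2) = 465 − 414 = 51.
Column 1: 93 + 114 + 16 + 72 + ? = 465, so (3,1) = 170.
Using column 2: 51 + 107 + 149 + 30 + ? → (3,2) = 465 − 337 = 128.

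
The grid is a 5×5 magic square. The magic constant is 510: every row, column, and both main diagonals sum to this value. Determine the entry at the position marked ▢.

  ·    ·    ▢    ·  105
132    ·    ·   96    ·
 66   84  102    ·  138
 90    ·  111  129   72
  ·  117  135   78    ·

Row 3: 66 + 84 + 102 + 138 + ? = 510, so (3,4) = 120.
Row 4 needs 510; the known cells sum to 402, so (4,2) = 108.
Column 4 needs 510; the known cells sum to 423, so (1,4) = 87.
The remaining cell in anti-diagonal is (5,1) = 510 − 411 = 99.
From row 5, 510 − (99 + 117 + 135 + 78) gives (5,5) = 81.
From column 1, 510 − (132 + 66 + 90 + 99) gives (1,1) = 123.
Column 5: 105 + 138 + 72 + 81 + ? = 510, so (2,5) = 114.
Using main diagonal: 123 + 102 + 129 + 81 + ? → (2,2) = 510 − 435 = 75.
Row 2 must total 510; the given cells sum to 417, so (2,3) = 93.
From column 2, 510 − (75 + 84 + 108 + 117) gives (1,2) = 126.
Using column 3: 93 + 102 + 111 + 135 + ? → (1,3) = 510 − 441 = 69.

69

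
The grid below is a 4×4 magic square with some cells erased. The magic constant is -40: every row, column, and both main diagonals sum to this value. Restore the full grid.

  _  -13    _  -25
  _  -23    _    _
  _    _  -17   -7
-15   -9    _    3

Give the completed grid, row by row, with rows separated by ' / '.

Row 4 needs -40; the known cells sum to -21, so (4,3) = -19.
Column 2: -13 + (-23) + (-9) + ? = -40, so (3,2) = 5.
Column 4: -25 + (-7) + 3 + ? = -40, so (2,4) = -11.
Main diagonal must total -40; the given cells sum to -37, so (1,1) = -3.
Anti-diagonal must total -40; the given cells sum to -35, so (2,3) = -5.
Row 1: -3 + (-13) + (-25) + ? = -40, so (1,3) = 1.
Row 2 needs -40; the known cells sum to -39, so (2,1) = -1.
Row 3 must total -40; the given cells sum to -19, so (3,1) = -21.

-3 -13 1 -25 / -1 -23 -5 -11 / -21 5 -17 -7 / -15 -9 -19 3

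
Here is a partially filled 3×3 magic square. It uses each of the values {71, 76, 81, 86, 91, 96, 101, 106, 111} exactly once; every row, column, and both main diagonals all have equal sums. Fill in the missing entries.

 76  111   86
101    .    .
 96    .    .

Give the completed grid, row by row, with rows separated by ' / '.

76 111 86 / 101 91 81 / 96 71 106

The 9 entries sum to 819, so each line sums to 819/3 = 273.
Anti-diagonal needs 273; the known cells sum to 182, so (2,2) = 91.
From row 2, 273 − (101 + 91) gives (2,3) = 81.
Column 2 must total 273; the given cells sum to 202, so (3,2) = 71.
Column 3 needs 273; the known cells sum to 167, so (3,3) = 106.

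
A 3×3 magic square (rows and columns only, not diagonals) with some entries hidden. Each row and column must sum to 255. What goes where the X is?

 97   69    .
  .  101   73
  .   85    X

Using row 1: 97 + 69 + ? → (1,3) = 255 − 166 = 89.
From row 2, 255 − (101 + 73) gives (2,1) = 81.
From column 1, 255 − (97 + 81) gives (3,1) = 77.
Using column 3: 89 + 73 + ? → (3,3) = 255 − 162 = 93.

93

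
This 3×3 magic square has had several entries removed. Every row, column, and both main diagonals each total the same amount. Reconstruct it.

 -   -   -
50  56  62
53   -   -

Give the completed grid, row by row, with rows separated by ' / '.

Row 2 is already complete: 50 + 56 + 62 = 168, so that is the magic constant.
Column 1: 50 + 53 + ? = 168, so (1,1) = 65.
Main diagonal: 65 + 56 + ? = 168, so (3,3) = 47.
The remaining cell in anti-diagonal is (1,3) = 168 − 109 = 59.
Row 1 needs 168; the known cells sum to 124, so (1,2) = 44.
Row 3 must total 168; the given cells sum to 100, so (3,2) = 68.

65 44 59 / 50 56 62 / 53 68 47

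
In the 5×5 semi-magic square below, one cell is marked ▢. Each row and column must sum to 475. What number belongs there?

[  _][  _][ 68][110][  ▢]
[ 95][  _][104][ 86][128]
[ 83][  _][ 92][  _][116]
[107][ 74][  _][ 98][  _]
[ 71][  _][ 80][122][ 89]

Row 2 needs 475; the known cells sum to 413, so (2,2) = 62.
From row 5, 475 − (71 + 80 + 122 + 89) gives (5,2) = 113.
The remaining cell in column 1 is (1,1) = 475 − 356 = 119.
Column 3 must total 475; the given cells sum to 344, so (4,3) = 131.
Column 4 must total 475; the given cells sum to 416, so (3,4) = 59.
The remaining cell in row 3 is (3,2) = 475 − 350 = 125.
Row 4 needs 475; the known cells sum to 410, so (4,5) = 65.
Column 2 must total 475; the given cells sum to 374, so (1,2) = 101.
Column 5: 128 + 116 + 65 + 89 + ? = 475, so (1,5) = 77.

77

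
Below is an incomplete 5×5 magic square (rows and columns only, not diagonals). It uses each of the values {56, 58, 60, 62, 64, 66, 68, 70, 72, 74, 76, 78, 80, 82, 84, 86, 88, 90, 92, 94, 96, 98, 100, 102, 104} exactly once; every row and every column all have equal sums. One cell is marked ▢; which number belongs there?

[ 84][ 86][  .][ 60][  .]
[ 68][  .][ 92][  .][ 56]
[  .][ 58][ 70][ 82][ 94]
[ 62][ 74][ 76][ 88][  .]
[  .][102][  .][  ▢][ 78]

The 25 entries sum to 2000, so each line sums to 2000/5 = 400.
The remaining cell in row 3 is (3,1) = 400 − 304 = 96.
From row 4, 400 − (62 + 74 + 76 + 88) gives (4,5) = 100.
Using column 1: 84 + 68 + 96 + 62 + ? → (5,1) = 400 − 310 = 90.
Using column 2: 86 + 58 + 74 + 102 + ? → (2,2) = 400 − 320 = 80.
Column 5 must total 400; the given cells sum to 328, so (1,5) = 72.
Row 1 must total 400; the given cells sum to 302, so (1,3) = 98.
Row 2: 68 + 80 + 92 + 56 + ? = 400, so (2,4) = 104.
Column 3 must total 400; the given cells sum to 336, so (5,3) = 64.
Column 4 needs 400; the known cells sum to 334, so (5,4) = 66.

66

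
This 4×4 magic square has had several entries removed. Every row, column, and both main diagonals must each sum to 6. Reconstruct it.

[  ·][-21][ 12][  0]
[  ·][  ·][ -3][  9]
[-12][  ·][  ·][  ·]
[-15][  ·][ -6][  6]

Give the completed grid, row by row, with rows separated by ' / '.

15 -21 12 0 / 18 -18 -3 9 / -12 24 3 -9 / -15 21 -6 6

Row 1: -21 + 12 + 0 + ? = 6, so (1,1) = 15.
From row 4, 6 − (-15 + (-6) + 6) gives (4,2) = 21.
The remaining cell in column 1 is (2,1) = 6 − (-12) = 18.
Column 3 needs 6; the known cells sum to 3, so (3,3) = 3.
Column 4 needs 6; the known cells sum to 15, so (3,4) = -9.
Main diagonal needs 6; the known cells sum to 24, so (2,2) = -18.
Anti-diagonal: 0 + (-3) + (-15) + ? = 6, so (3,2) = 24.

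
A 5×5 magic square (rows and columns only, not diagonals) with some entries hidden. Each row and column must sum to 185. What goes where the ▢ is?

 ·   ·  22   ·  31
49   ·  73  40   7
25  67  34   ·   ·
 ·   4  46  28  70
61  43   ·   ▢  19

52

The remaining cell in row 2 is (2,2) = 185 − 169 = 16.
Row 4 needs 185; the known cells sum to 148, so (4,1) = 37.
The remaining cell in column 1 is (1,1) = 185 − 172 = 13.
Column 2 needs 185; the known cells sum to 130, so (1,2) = 55.
Column 3 must total 185; the given cells sum to 175, so (5,3) = 10.
Column 5 must total 185; the given cells sum to 127, so (3,5) = 58.
Row 1 must total 185; the given cells sum to 121, so (1,4) = 64.
Row 3 must total 185; the given cells sum to 184, so (3,4) = 1.
The remaining cell in row 5 is (5,4) = 185 − 133 = 52.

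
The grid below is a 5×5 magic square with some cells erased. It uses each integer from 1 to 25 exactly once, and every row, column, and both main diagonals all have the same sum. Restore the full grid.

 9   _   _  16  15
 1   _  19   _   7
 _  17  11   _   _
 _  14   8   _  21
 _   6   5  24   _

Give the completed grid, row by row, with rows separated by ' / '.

The entries are 1 through 25, which sum to 325, so each line sums to 325/5 = 65.
From column 3, 65 − (19 + 11 + 8 + 5) gives (1,3) = 22.
Row 1: 9 + 22 + 16 + 15 + ? = 65, so (1,2) = 3.
From column 2, 65 − (3 + 17 + 14 + 6) gives (2,2) = 25.
The remaining cell in row 2 is (2,4) = 65 − 52 = 13.
Anti-diagonal: 15 + 13 + 11 + 14 + ? = 65, so (5,1) = 12.
The remaining cell in row 5 is (5,5) = 65 − 47 = 18.
Column 5 needs 65; the known cells sum to 61, so (3,5) = 4.
Main diagonal must total 65; the given cells sum to 63, so (4,4) = 2.
Row 4 must total 65; the given cells sum to 45, so (4,1) = 20.
Column 1 must total 65; the given cells sum to 42, so (3,1) = 23.
The remaining cell in column 4 is (3,4) = 65 − 55 = 10.

9 3 22 16 15 / 1 25 19 13 7 / 23 17 11 10 4 / 20 14 8 2 21 / 12 6 5 24 18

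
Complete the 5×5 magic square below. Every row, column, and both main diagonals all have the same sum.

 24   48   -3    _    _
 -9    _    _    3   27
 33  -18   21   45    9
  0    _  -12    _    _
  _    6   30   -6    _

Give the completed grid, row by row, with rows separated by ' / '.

Row 3 is already complete: 33 + -18 + 21 + 45 + 9 = 90, so that is the magic constant.
From column 1, 90 − (24 + (-9) + 33 + 0) gives (5,1) = 42.
Column 3 needs 90; the known cells sum to 36, so (2,3) = 54.
Using row 2: -9 + 54 + 3 + 27 + ? → (2,2) = 90 − 75 = 15.
Using row 5: 42 + 6 + 30 + (-6) + ? → (5,5) = 90 − 72 = 18.
Column 2: 48 + 15 + (-18) + 6 + ? = 90, so (4,2) = 39.
From main diagonal, 90 − (24 + 15 + 21 + 18) gives (4,4) = 12.
From anti-diagonal, 90 − (3 + 21 + 39 + 42) gives (1,5) = -15.
From row 1, 90 − (24 + 48 + (-3) + (-15)) gives (1,4) = 36.
Row 4 must total 90; the given cells sum to 39, so (4,5) = 51.

24 48 -3 36 -15 / -9 15 54 3 27 / 33 -18 21 45 9 / 0 39 -12 12 51 / 42 6 30 -6 18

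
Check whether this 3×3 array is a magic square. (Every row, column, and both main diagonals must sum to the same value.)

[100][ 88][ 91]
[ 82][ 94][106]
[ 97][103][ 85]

No — column 2 sums to 285 but anti-diagonal sums to 282.

Row 1: 100 + 88 + 91 = 279.
Row 2: 82 + 94 + 106 = 282.
Row 3: 97 + 103 + 85 = 285.
Column 1: 100 + 82 + 97 = 279.
Column 2: 88 + 94 + 103 = 285.
Column 3: 91 + 106 + 85 = 282.
Main diagonal: 100 + 94 + 85 = 279.
Anti-diagonal: 91 + 94 + 97 = 282.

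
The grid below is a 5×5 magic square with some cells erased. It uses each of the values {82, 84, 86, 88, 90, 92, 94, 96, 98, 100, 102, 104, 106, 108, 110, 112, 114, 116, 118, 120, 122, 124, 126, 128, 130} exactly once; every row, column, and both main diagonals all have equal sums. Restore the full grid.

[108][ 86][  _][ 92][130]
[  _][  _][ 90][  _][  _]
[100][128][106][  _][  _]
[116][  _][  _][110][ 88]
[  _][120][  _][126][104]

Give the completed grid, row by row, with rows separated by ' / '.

The 25 entries sum to 2650, so each line sums to 2650/5 = 530.
Using row 1: 108 + 86 + 92 + 130 + ? → (1,3) = 530 − 416 = 114.
Main diagonal: 108 + 106 + 110 + 104 + ? = 530, so (2,2) = 102.
From column 2, 530 − (86 + 102 + 128 + 120) gives (4,2) = 94.
Row 4: 116 + 94 + 110 + 88 + ? = 530, so (4,3) = 122.
Column 3: 114 + 90 + 106 + 122 + ? = 530, so (5,3) = 98.
The remaining cell in row 5 is (5,1) = 530 − 448 = 82.
Column 1 needs 530; the known cells sum to 406, so (2,1) = 124.
Anti-diagonal: 130 + 106 + 94 + 82 + ? = 530, so (2,4) = 118.
Row 2: 124 + 102 + 90 + 118 + ? = 530, so (2,5) = 96.
Using column 4: 92 + 118 + 110 + 126 + ? → (3,4) = 530 − 446 = 84.
Using column 5: 130 + 96 + 88 + 104 + ? → (3,5) = 530 − 418 = 112.

108 86 114 92 130 / 124 102 90 118 96 / 100 128 106 84 112 / 116 94 122 110 88 / 82 120 98 126 104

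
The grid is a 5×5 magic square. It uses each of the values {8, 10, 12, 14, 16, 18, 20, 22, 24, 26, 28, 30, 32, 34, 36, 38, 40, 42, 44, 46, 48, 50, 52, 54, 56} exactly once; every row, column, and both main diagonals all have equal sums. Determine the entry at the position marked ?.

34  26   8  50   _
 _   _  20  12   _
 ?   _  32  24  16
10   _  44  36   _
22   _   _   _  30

The 25 entries sum to 800, so each line sums to 800/5 = 160.
The remaining cell in row 1 is (1,5) = 160 − 118 = 42.
Column 3: 8 + 20 + 32 + 44 + ? = 160, so (5,3) = 56.
The remaining cell in column 4 is (5,4) = 160 − 122 = 38.
Using main diagonal: 34 + 32 + 36 + 30 + ? → (2,2) = 160 − 132 = 28.
Anti-diagonal must total 160; the given cells sum to 108, so (4,2) = 52.
The remaining cell in row 4 is (4,5) = 160 − 142 = 18.
Row 5 must total 160; the given cells sum to 146, so (5,2) = 14.
Column 2 must total 160; the given cells sum to 120, so (3,2) = 40.
Using column 5: 42 + 16 + 18 + 30 + ? → (2,5) = 160 − 106 = 54.
Using row 2: 28 + 20 + 12 + 54 + ? → (2,1) = 160 − 114 = 46.
Row 3 needs 160; the known cells sum to 112, so (3,1) = 48.

48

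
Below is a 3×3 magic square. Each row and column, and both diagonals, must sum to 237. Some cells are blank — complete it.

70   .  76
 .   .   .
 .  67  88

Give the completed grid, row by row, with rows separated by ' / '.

70 91 76 / 85 79 73 / 82 67 88

Row 1 needs 237; the known cells sum to 146, so (1,2) = 91.
Using row 3: 67 + 88 + ? → (3,1) = 237 − 155 = 82.
Column 1: 70 + 82 + ? = 237, so (2,1) = 85.
Column 2 needs 237; the known cells sum to 158, so (2,2) = 79.
From column 3, 237 − (76 + 88) gives (2,3) = 73.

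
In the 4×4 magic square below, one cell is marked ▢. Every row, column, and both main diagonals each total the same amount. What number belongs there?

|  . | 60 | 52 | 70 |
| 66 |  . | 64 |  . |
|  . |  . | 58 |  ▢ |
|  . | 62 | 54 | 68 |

Column 3 is complete and sums to 228; that is the magic constant.
Row 1 needs 228; the known cells sum to 182, so (1,1) = 46.
Row 4 must total 228; the given cells sum to 184, so (4,1) = 44.
The remaining cell in column 1 is (3,1) = 228 − 156 = 72.
From main diagonal, 228 − (46 + 58 + 68) gives (2,2) = 56.
Anti-diagonal must total 228; the given cells sum to 178, so (3,2) = 50.
Row 2 needs 228; the known cells sum to 186, so (2,4) = 42.
The remaining cell in row 3 is (3,4) = 228 − 180 = 48.

48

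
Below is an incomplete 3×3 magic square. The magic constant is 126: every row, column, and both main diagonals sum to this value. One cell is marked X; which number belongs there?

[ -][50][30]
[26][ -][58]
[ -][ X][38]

34

Using row 1: 50 + 30 + ? → (1,1) = 126 − 80 = 46.
Row 2 must total 126; the given cells sum to 84, so (2,2) = 42.
Column 1: 46 + 26 + ? = 126, so (3,1) = 54.
Column 2 must total 126; the given cells sum to 92, so (3,2) = 34.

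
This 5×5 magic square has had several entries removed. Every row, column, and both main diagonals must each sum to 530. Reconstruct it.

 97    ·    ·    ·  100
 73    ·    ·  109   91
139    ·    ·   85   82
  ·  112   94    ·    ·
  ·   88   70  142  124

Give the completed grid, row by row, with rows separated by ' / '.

From row 5, 530 − (88 + 70 + 142 + 124) gives (5,1) = 106.
Using column 1: 97 + 73 + 139 + 106 + ? → (4,1) = 530 − 415 = 115.
Using column 5: 100 + 91 + 82 + 124 + ? → (4,5) = 530 − 397 = 133.
Anti-diagonal must total 530; the given cells sum to 427, so (3,3) = 103.
From row 3, 530 − (139 + 103 + 85 + 82) gives (3,2) = 121.
Using row 4: 115 + 112 + 94 + 133 + ? → (4,4) = 530 − 454 = 76.
Column 4 must total 530; the given cells sum to 412, so (1,4) = 118.
Main diagonal: 97 + 103 + 76 + 124 + ? = 530, so (2,2) = 130.
Row 2 must total 530; the given cells sum to 403, so (2,3) = 127.
Column 2 must total 530; the given cells sum to 451, so (1,2) = 79.
Column 3 needs 530; the known cells sum to 394, so (1,3) = 136.

97 79 136 118 100 / 73 130 127 109 91 / 139 121 103 85 82 / 115 112 94 76 133 / 106 88 70 142 124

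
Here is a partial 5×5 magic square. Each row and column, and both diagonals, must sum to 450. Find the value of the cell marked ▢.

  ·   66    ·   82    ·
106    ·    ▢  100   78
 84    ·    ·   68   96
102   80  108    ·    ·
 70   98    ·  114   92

The remaining cell in row 5 is (5,3) = 450 − 374 = 76.
From column 1, 450 − (106 + 84 + 102 + 70) gives (1,1) = 88.
Column 4 must total 450; the given cells sum to 364, so (4,4) = 86.
Row 4 must total 450; the given cells sum to 376, so (4,5) = 74.
Column 5 must total 450; the given cells sum to 340, so (1,5) = 110.
Anti-diagonal must total 450; the given cells sum to 360, so (3,3) = 90.
From row 1, 450 − (88 + 66 + 82 + 110) gives (1,3) = 104.
The remaining cell in row 3 is (3,2) = 450 − 338 = 112.
Column 2: 66 + 112 + 80 + 98 + ? = 450, so (2,2) = 94.
Column 3: 104 + 90 + 108 + 76 + ? = 450, so (2,3) = 72.

72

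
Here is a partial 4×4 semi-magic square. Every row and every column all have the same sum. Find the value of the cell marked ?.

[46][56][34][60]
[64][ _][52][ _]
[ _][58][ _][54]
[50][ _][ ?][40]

Row 1 is complete and sums to 196; that is the magic constant.
The remaining cell in column 1 is (3,1) = 196 − 160 = 36.
Column 4 must total 196; the given cells sum to 154, so (2,4) = 42.
Using row 2: 64 + 52 + 42 + ? → (2,2) = 196 − 158 = 38.
Row 3: 36 + 58 + 54 + ? = 196, so (3,3) = 48.
Using column 2: 56 + 38 + 58 + ? → (4,2) = 196 − 152 = 44.
Column 3 needs 196; the known cells sum to 134, so (4,3) = 62.

62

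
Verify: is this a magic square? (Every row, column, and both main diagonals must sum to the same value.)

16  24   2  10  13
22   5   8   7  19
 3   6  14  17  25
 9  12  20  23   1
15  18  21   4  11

No — row 2 sums to 61 but row 1 sums to 65.

Row 1: 16 + 24 + 2 + 10 + 13 = 65.
Row 2: 22 + 5 + 8 + 7 + 19 = 61.
Row 3: 3 + 6 + 14 + 17 + 25 = 65.
Row 4: 9 + 12 + 20 + 23 + 1 = 65.
Row 5: 15 + 18 + 21 + 4 + 11 = 69.
Column 1: 16 + 22 + 3 + 9 + 15 = 65.
Column 2: 24 + 5 + 6 + 12 + 18 = 65.
Column 3: 2 + 8 + 14 + 20 + 21 = 65.
Column 4: 10 + 7 + 17 + 23 + 4 = 61.
Column 5: 13 + 19 + 25 + 1 + 11 = 69.
Main diagonal: 16 + 5 + 14 + 23 + 11 = 69.
Anti-diagonal: 13 + 7 + 14 + 12 + 15 = 61.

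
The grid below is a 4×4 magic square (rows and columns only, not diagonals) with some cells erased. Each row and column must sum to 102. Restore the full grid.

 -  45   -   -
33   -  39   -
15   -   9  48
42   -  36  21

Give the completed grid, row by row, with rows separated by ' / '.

12 45 18 27 / 33 24 39 6 / 15 30 9 48 / 42 3 36 21

Using row 3: 15 + 9 + 48 + ? → (3,2) = 102 − 72 = 30.
Row 4: 42 + 36 + 21 + ? = 102, so (4,2) = 3.
From column 1, 102 − (33 + 15 + 42) gives (1,1) = 12.
Using column 2: 45 + 30 + 3 + ? → (2,2) = 102 − 78 = 24.
Column 3 must total 102; the given cells sum to 84, so (1,3) = 18.
Using row 1: 12 + 45 + 18 + ? → (1,4) = 102 − 75 = 27.
Row 2 must total 102; the given cells sum to 96, so (2,4) = 6.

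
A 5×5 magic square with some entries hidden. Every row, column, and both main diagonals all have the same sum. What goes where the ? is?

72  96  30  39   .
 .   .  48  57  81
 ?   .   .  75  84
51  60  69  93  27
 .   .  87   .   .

Row 4 is complete and sums to 300; that is the magic constant.
Row 1 must total 300; the given cells sum to 237, so (1,5) = 63.
Column 3 needs 300; the known cells sum to 234, so (3,3) = 66.
The remaining cell in column 4 is (5,4) = 300 − 264 = 36.
The remaining cell in column 5 is (5,5) = 300 − 255 = 45.
Main diagonal: 72 + 66 + 93 + 45 + ? = 300, so (2,2) = 24.
From anti-diagonal, 300 − (63 + 57 + 66 + 60) gives (5,1) = 54.
Row 2 needs 300; the known cells sum to 210, so (2,1) = 90.
Row 5 must total 300; the given cells sum to 222, so (5,2) = 78.
Column 1 needs 300; the known cells sum to 267, so (3,1) = 33.

33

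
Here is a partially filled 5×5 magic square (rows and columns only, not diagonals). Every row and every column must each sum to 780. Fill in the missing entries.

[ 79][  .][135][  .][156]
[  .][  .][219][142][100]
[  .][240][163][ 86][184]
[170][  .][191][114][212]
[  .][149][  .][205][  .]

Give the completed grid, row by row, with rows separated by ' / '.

Row 3 must total 780; the given cells sum to 673, so (3,1) = 107.
Row 4 must total 780; the given cells sum to 687, so (4,2) = 93.
Column 3 must total 780; the given cells sum to 708, so (5,3) = 72.
Column 4 must total 780; the given cells sum to 547, so (1,4) = 233.
Column 5: 156 + 100 + 184 + 212 + ? = 780, so (5,5) = 128.
The remaining cell in row 1 is (1,2) = 780 − 603 = 177.
Row 5 must total 780; the given cells sum to 554, so (5,1) = 226.
Column 1 needs 780; the known cells sum to 582, so (2,1) = 198.
Using column 2: 177 + 240 + 93 + 149 + ? → (2,2) = 780 − 659 = 121.

79 177 135 233 156 / 198 121 219 142 100 / 107 240 163 86 184 / 170 93 191 114 212 / 226 149 72 205 128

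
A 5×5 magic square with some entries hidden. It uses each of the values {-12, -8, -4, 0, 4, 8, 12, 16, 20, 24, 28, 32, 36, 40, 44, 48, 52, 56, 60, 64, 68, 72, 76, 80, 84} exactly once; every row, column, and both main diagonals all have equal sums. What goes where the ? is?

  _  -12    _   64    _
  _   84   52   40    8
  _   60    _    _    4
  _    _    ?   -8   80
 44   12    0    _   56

The 25 entries sum to 900, so each line sums to 900/5 = 180.
The remaining cell in row 2 is (2,1) = 180 − 184 = -4.
Using row 5: 44 + 12 + 0 + 56 + ? → (5,4) = 180 − 112 = 68.
The remaining cell in column 2 is (4,2) = 180 − 144 = 36.
Using column 4: 64 + 40 + (-8) + 68 + ? → (3,4) = 180 − 164 = 16.
Column 5 must total 180; the given cells sum to 148, so (1,5) = 32.
From anti-diagonal, 180 − (32 + 40 + 36 + 44) gives (3,3) = 28.
Row 3: 60 + 28 + 16 + 4 + ? = 180, so (3,1) = 72.
Main diagonal: 84 + 28 + (-8) + 56 + ? = 180, so (1,1) = 20.
Row 1: 20 + (-12) + 64 + 32 + ? = 180, so (1,3) = 76.
From column 1, 180 − (20 + (-4) + 72 + 44) gives (4,1) = 48.
Column 3: 76 + 52 + 28 + 0 + ? = 180, so (4,3) = 24.

24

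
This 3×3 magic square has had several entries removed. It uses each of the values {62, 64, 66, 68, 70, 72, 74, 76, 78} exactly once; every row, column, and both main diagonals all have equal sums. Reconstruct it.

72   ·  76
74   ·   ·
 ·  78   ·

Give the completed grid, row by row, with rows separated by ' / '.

The 9 entries sum to 630, so each line sums to 630/3 = 210.
Row 1: 72 + 76 + ? = 210, so (1,2) = 62.
Using column 1: 72 + 74 + ? → (3,1) = 210 − 146 = 64.
Column 2: 62 + 78 + ? = 210, so (2,2) = 70.
Main diagonal: 72 + 70 + ? = 210, so (3,3) = 68.
Row 2 must total 210; the given cells sum to 144, so (2,3) = 66.

72 62 76 / 74 70 66 / 64 78 68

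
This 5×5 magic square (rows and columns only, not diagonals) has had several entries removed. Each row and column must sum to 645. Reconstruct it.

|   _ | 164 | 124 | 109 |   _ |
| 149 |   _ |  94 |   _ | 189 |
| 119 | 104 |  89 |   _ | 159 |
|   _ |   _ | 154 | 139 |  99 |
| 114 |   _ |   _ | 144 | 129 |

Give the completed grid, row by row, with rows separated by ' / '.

Row 3 needs 645; the known cells sum to 471, so (3,4) = 174.
Column 3 needs 645; the known cells sum to 461, so (5,3) = 184.
The remaining cell in column 4 is (2,4) = 645 − 566 = 79.
Column 5: 189 + 159 + 99 + 129 + ? = 645, so (1,5) = 69.
From row 1, 645 − (164 + 124 + 109 + 69) gives (1,1) = 179.
From row 2, 645 − (149 + 94 + 79 + 189) gives (2,2) = 134.
The remaining cell in row 5 is (5,2) = 645 − 571 = 74.
The remaining cell in column 1 is (4,1) = 645 − 561 = 84.
Column 2 needs 645; the known cells sum to 476, so (4,2) = 169.

179 164 124 109 69 / 149 134 94 79 189 / 119 104 89 174 159 / 84 169 154 139 99 / 114 74 184 144 129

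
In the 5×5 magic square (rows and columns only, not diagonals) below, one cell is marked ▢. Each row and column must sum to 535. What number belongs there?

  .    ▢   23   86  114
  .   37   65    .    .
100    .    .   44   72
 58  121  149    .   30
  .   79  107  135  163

170

Row 4 must total 535; the given cells sum to 358, so (4,4) = 177.
Row 5: 79 + 107 + 135 + 163 + ? = 535, so (5,1) = 51.
Using column 3: 23 + 65 + 149 + 107 + ? → (3,3) = 535 − 344 = 191.
Using column 4: 86 + 44 + 177 + 135 + ? → (2,4) = 535 − 442 = 93.
Column 5 needs 535; the known cells sum to 379, so (2,5) = 156.
The remaining cell in row 2 is (2,1) = 535 − 351 = 184.
Row 3 needs 535; the known cells sum to 407, so (3,2) = 128.
Column 1: 184 + 100 + 58 + 51 + ? = 535, so (1,1) = 142.
The remaining cell in column 2 is (1,2) = 535 − 365 = 170.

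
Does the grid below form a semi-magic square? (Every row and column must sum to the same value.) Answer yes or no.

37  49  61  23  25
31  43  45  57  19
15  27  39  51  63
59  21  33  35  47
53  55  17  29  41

Row 1: 37 + 49 + 61 + 23 + 25 = 195.
Row 2: 31 + 43 + 45 + 57 + 19 = 195.
Row 3: 15 + 27 + 39 + 51 + 63 = 195.
Row 4: 59 + 21 + 33 + 35 + 47 = 195.
Row 5: 53 + 55 + 17 + 29 + 41 = 195.
Column 1: 37 + 31 + 15 + 59 + 53 = 195.
Column 2: 49 + 43 + 27 + 21 + 55 = 195.
Column 3: 61 + 45 + 39 + 33 + 17 = 195.
Column 4: 23 + 57 + 51 + 35 + 29 = 195.
Column 5: 25 + 19 + 63 + 47 + 41 = 195.
All lines sum to 195.

Yes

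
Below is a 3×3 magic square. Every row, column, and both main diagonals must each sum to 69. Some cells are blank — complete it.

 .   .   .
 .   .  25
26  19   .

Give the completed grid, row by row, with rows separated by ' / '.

22 27 20 / 21 23 25 / 26 19 24

Row 3 must total 69; the given cells sum to 45, so (3,3) = 24.
From column 3, 69 − (25 + 24) gives (1,3) = 20.
From anti-diagonal, 69 − (20 + 26) gives (2,2) = 23.
Using row 2: 23 + 25 + ? → (2,1) = 69 − 48 = 21.
Column 1 needs 69; the known cells sum to 47, so (1,1) = 22.
Using column 2: 23 + 19 + ? → (1,2) = 69 − 42 = 27.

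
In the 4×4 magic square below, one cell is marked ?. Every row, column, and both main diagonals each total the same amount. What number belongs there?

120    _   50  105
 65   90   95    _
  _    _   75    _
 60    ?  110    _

115

Column 3 is complete and sums to 330; that is the magic constant.
The remaining cell in row 1 is (1,2) = 330 − 275 = 55.
Row 2 must total 330; the given cells sum to 250, so (2,4) = 80.
Column 1: 120 + 65 + 60 + ? = 330, so (3,1) = 85.
From main diagonal, 330 − (120 + 90 + 75) gives (4,4) = 45.
From anti-diagonal, 330 − (105 + 95 + 60) gives (3,2) = 70.
Row 3 must total 330; the given cells sum to 230, so (3,4) = 100.
Row 4 needs 330; the known cells sum to 215, so (4,2) = 115.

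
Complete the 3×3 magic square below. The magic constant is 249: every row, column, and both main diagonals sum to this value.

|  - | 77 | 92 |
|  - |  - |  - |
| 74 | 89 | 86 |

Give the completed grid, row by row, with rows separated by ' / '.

80 77 92 / 95 83 71 / 74 89 86

Row 1 must total 249; the given cells sum to 169, so (1,1) = 80.
Using column 1: 80 + 74 + ? → (2,1) = 249 − 154 = 95.
Using column 2: 77 + 89 + ? → (2,2) = 249 − 166 = 83.
Column 3 must total 249; the given cells sum to 178, so (2,3) = 71.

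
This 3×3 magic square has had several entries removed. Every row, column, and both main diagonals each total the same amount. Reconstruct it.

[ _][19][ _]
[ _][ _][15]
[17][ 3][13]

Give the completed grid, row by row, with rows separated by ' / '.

Row 3 is already complete: 17 + 3 + 13 = 33, so that is the magic constant.
Column 2 must total 33; the given cells sum to 22, so (2,2) = 11.
Column 3 must total 33; the given cells sum to 28, so (1,3) = 5.
Main diagonal must total 33; the given cells sum to 24, so (1,1) = 9.
Row 2 needs 33; the known cells sum to 26, so (2,1) = 7.

9 19 5 / 7 11 15 / 17 3 13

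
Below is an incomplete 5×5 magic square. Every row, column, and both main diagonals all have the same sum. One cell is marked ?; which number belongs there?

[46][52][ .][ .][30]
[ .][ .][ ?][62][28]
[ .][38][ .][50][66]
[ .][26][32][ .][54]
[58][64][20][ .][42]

56

Column 5 is complete and sums to 220; that is the magic constant.
Row 5: 58 + 64 + 20 + 42 + ? = 220, so (5,4) = 36.
Column 2: 52 + 38 + 26 + 64 + ? = 220, so (2,2) = 40.
The remaining cell in anti-diagonal is (3,3) = 220 − 176 = 44.
Row 3 needs 220; the known cells sum to 198, so (3,1) = 22.
Main diagonal: 46 + 40 + 44 + 42 + ? = 220, so (4,4) = 48.
Row 4 needs 220; the known cells sum to 160, so (4,1) = 60.
Column 1: 46 + 22 + 60 + 58 + ? = 220, so (2,1) = 34.
Column 4 must total 220; the given cells sum to 196, so (1,4) = 24.
From row 1, 220 − (46 + 52 + 24 + 30) gives (1,3) = 68.
Row 2 needs 220; the known cells sum to 164, so (2,3) = 56.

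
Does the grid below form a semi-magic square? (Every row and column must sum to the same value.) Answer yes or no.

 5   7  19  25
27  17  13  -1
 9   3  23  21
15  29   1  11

Row 1: 5 + 7 + 19 + 25 = 56.
Row 2: 27 + 17 + 13 + (-1) = 56.
Row 3: 9 + 3 + 23 + 21 = 56.
Row 4: 15 + 29 + 1 + 11 = 56.
Column 1: 5 + 27 + 9 + 15 = 56.
Column 2: 7 + 17 + 3 + 29 = 56.
Column 3: 19 + 13 + 23 + 1 = 56.
Column 4: 25 + (-1) + 21 + 11 = 56.
All lines sum to 56.

Yes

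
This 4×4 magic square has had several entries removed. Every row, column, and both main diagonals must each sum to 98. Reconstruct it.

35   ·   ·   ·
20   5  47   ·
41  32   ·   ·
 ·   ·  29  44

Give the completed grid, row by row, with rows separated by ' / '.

The remaining cell in row 2 is (2,4) = 98 − 72 = 26.
Column 1: 35 + 20 + 41 + ? = 98, so (4,1) = 2.
Main diagonal: 35 + 5 + 44 + ? = 98, so (3,3) = 14.
Anti-diagonal: 47 + 32 + 2 + ? = 98, so (1,4) = 17.
Row 3 needs 98; the known cells sum to 87, so (3,4) = 11.
Using row 4: 2 + 29 + 44 + ? → (4,2) = 98 − 75 = 23.
The remaining cell in column 2 is (1,2) = 98 − 60 = 38.
The remaining cell in column 3 is (1,3) = 98 − 90 = 8.

35 38 8 17 / 20 5 47 26 / 41 32 14 11 / 2 23 29 44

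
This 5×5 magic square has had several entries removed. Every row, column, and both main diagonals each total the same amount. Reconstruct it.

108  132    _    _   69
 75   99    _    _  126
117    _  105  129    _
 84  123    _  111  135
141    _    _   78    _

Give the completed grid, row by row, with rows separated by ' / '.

Column 1 is already complete: 108 + 75 + 117 + 84 + 141 = 525, so that is the magic constant.
The remaining cell in row 4 is (4,3) = 525 − 453 = 72.
Main diagonal must total 525; the given cells sum to 423, so (5,5) = 102.
Anti-diagonal needs 525; the known cells sum to 438, so (2,4) = 87.
Using row 2: 75 + 99 + 87 + 126 + ? → (2,3) = 525 − 387 = 138.
Column 4 must total 525; the given cells sum to 405, so (1,4) = 120.
Column 5 must total 525; the given cells sum to 432, so (3,5) = 93.
From row 1, 525 − (108 + 132 + 120 + 69) gives (1,3) = 96.
The remaining cell in row 3 is (3,2) = 525 − 444 = 81.
Column 2: 132 + 99 + 81 + 123 + ? = 525, so (5,2) = 90.
From column 3, 525 − (96 + 138 + 105 + 72) gives (5,3) = 114.

108 132 96 120 69 / 75 99 138 87 126 / 117 81 105 129 93 / 84 123 72 111 135 / 141 90 114 78 102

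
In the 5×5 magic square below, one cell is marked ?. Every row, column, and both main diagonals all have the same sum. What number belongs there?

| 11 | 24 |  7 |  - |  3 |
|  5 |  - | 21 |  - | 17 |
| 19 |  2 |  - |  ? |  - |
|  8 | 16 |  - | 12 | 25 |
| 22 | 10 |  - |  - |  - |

Column 1 is complete and sums to 65; that is the magic constant.
From row 1, 65 − (11 + 24 + 7 + 3) gives (1,4) = 20.
Row 4 must total 65; the given cells sum to 61, so (4,3) = 4.
Using column 2: 24 + 2 + 16 + 10 + ? → (2,2) = 65 − 52 = 13.
Row 2 must total 65; the given cells sum to 56, so (2,4) = 9.
Using anti-diagonal: 3 + 9 + 16 + 22 + ? → (3,3) = 65 − 50 = 15.
The remaining cell in column 3 is (5,3) = 65 − 47 = 18.
Using main diagonal: 11 + 13 + 15 + 12 + ? → (5,5) = 65 − 51 = 14.
The remaining cell in row 5 is (5,4) = 65 − 64 = 1.
The remaining cell in column 4 is (3,4) = 65 − 42 = 23.

23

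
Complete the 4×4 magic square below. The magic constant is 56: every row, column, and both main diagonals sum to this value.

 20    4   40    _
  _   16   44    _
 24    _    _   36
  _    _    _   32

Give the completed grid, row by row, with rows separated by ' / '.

20 4 40 -8 / 0 16 44 -4 / 24 8 -12 36 / 12 28 -16 32

Row 1 must total 56; the given cells sum to 64, so (1,4) = -8.
Column 4 must total 56; the given cells sum to 60, so (2,4) = -4.
Main diagonal: 20 + 16 + 32 + ? = 56, so (3,3) = -12.
Row 2 needs 56; the known cells sum to 56, so (2,1) = 0.
Using row 3: 24 + (-12) + 36 + ? → (3,2) = 56 − 48 = 8.
From column 1, 56 − (20 + 0 + 24) gives (4,1) = 12.
The remaining cell in column 2 is (4,2) = 56 − 28 = 28.
The remaining cell in column 3 is (4,3) = 56 − 72 = -16.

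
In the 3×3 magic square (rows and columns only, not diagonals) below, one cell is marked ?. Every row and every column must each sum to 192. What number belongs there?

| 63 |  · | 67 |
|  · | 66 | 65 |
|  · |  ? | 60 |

64

Row 1 must total 192; the given cells sum to 130, so (1,2) = 62.
From row 2, 192 − (66 + 65) gives (2,1) = 61.
Column 1: 63 + 61 + ? = 192, so (3,1) = 68.
Column 2 must total 192; the given cells sum to 128, so (3,2) = 64.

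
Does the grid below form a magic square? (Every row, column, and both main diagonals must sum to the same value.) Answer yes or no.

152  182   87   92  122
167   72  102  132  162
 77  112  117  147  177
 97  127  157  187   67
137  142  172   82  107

No — row 2 sums to 635 but column 1 sums to 630.

Row 1: 152 + 182 + 87 + 92 + 122 = 635.
Row 2: 167 + 72 + 102 + 132 + 162 = 635.
Row 3: 77 + 112 + 117 + 147 + 177 = 630.
Row 4: 97 + 127 + 157 + 187 + 67 = 635.
Row 5: 137 + 142 + 172 + 82 + 107 = 640.
Column 1: 152 + 167 + 77 + 97 + 137 = 630.
Column 2: 182 + 72 + 112 + 127 + 142 = 635.
Column 3: 87 + 102 + 117 + 157 + 172 = 635.
Column 4: 92 + 132 + 147 + 187 + 82 = 640.
Column 5: 122 + 162 + 177 + 67 + 107 = 635.
Main diagonal: 152 + 72 + 117 + 187 + 107 = 635.
Anti-diagonal: 122 + 132 + 117 + 127 + 137 = 635.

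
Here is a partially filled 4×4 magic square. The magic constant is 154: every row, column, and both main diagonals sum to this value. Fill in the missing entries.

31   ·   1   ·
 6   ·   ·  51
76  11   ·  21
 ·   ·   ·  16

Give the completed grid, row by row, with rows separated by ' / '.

The remaining cell in row 3 is (3,3) = 154 − 108 = 46.
The remaining cell in column 1 is (4,1) = 154 − 113 = 41.
Using column 4: 51 + 21 + 16 + ? → (1,4) = 154 − 88 = 66.
Main diagonal needs 154; the known cells sum to 93, so (2,2) = 61.
Anti-diagonal must total 154; the given cells sum to 118, so (2,3) = 36.
Row 1 needs 154; the known cells sum to 98, so (1,2) = 56.
The remaining cell in column 2 is (4,2) = 154 − 128 = 26.
Column 3 needs 154; the known cells sum to 83, so (4,3) = 71.

31 56 1 66 / 6 61 36 51 / 76 11 46 21 / 41 26 71 16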